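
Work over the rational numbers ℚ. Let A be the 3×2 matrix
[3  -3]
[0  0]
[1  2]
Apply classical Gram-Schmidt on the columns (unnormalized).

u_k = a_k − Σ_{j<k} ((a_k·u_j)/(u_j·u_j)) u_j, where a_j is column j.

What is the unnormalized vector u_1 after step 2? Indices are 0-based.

u_1 = (-9/10, 0, 27/10)

Step 1: u_0 = a_0 = (3, 0, 1).
Step 2: u_1 = a_1 − (-7/10)·u_0 = (-9/10, 0, 27/10).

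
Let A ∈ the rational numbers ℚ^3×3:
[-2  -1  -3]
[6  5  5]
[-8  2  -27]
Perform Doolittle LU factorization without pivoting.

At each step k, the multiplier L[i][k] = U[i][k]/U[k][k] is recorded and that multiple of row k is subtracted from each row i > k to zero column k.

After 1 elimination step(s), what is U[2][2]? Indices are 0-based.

U[2][2] = -15

[col 0] pivot -2
  R1 -= -3*R0 → (0, 2, -4)  (L[1][0] := -3)
  R2 -= 4*R0 → (0, 6, -15)  (L[2][0] := 4)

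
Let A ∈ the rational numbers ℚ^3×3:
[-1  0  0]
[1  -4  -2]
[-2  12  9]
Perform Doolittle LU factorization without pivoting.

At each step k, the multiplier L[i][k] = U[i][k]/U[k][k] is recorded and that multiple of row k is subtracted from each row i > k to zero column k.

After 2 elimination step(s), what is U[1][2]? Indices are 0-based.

[col 0] pivot -1
  R1 -= -1*R0 → (0, -4, -2)  (L[1][0] := -1)
  R2 -= 2*R0 → (0, 12, 9)  (L[2][0] := 2)
[col 1] pivot -4
  R2 -= -3*R1 → (0, 0, 3)  (L[2][1] := -3)

U[1][2] = -2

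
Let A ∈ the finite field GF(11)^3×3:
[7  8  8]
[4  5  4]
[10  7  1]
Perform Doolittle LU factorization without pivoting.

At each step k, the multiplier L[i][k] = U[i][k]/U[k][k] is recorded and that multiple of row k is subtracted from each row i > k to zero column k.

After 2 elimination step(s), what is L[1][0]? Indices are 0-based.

[col 0] pivot 7
  R1 -= 10*R0 → (0, 2, 1)  (L[1][0] := 10)
  R2 -= 3*R0 → (0, 5, 10)  (L[2][0] := 3)
[col 1] pivot 2
  R2 -= 8*R1 → (0, 0, 2)  (L[2][1] := 8)

L[1][0] = 10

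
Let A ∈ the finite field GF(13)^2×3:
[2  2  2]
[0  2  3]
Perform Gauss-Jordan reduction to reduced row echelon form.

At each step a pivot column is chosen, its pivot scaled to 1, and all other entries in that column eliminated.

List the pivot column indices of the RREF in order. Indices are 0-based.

pivot columns: 0, 1

pivot(0,0)=2: scale R0 → (1, 1, 1)
pivot(1,1)=2: scale R1 → (0, 1, 8)
  clear (0,1): R0 −= (1)R1 → (1, 0, 6)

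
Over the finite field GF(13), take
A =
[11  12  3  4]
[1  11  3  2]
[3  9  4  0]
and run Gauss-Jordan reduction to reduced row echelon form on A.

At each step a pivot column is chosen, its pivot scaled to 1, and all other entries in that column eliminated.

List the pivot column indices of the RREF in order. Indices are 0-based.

pivot columns: 0, 1, 2

[1] R0 /= 11  ⇒  (1, 7, 5, 11)
     R1 -= 1·R0  ⇒  (0, 4, 11, 4)
     R2 -= 3·R0  ⇒  (0, 1, 2, 6)
[2] R1 /= 4  ⇒  (0, 1, 6, 1)
     R0 -= 7·R1  ⇒  (1, 0, 2, 4)
     R2 -= 1·R1  ⇒  (0, 0, 9, 5)
[3] R2 /= 9  ⇒  (0, 0, 1, 2)
     R0 -= 2·R2  ⇒  (1, 0, 0, 0)
     R1 -= 6·R2  ⇒  (0, 1, 0, 2)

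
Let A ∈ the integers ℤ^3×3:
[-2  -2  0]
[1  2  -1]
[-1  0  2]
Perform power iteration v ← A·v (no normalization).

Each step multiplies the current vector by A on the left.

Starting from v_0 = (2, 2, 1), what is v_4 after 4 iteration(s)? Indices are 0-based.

v_4 = (28, -22, 36)

v_0 = (2, 2, 1).
v_1 = A·v_0 = (-8, 5, 0).
v_2 = A·v_1 = (6, 2, 8).
v_3 = A·v_2 = (-16, 2, 10).
v_4 = A·v_3 = (28, -22, 36).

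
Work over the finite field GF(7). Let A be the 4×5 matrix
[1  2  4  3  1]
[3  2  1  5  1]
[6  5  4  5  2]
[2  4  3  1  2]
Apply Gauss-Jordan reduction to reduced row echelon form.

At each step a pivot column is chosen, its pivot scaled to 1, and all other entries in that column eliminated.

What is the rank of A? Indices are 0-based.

rank = 4

step 1: normalize row 0 (÷1) = (1, 2, 4, 3, 1)
  row 1: subtract 3×row0 = (0, 3, 3, 3, 5)
  row 2: subtract 6×row0 = (0, 0, 1, 1, 3)
  row 3: subtract 2×row0 = (0, 0, 2, 2, 0)
step 2: normalize row 1 (÷3) = (0, 1, 1, 1, 4)
  row 0: subtract 2×row1 = (1, 0, 2, 1, 0)
step 3: normalize row 2 (÷1) = (0, 0, 1, 1, 3)
  row 0: subtract 2×row2 = (1, 0, 0, 6, 1)
  row 1: subtract 1×row2 = (0, 1, 0, 0, 1)
  row 3: subtract 2×row2 = (0, 0, 0, 0, 1)
skip col 3 (zero from row 3)
step 4: normalize row 3 (÷1) = (0, 0, 0, 0, 1)
  row 0: subtract 1×row3 = (1, 0, 0, 6, 0)
  row 1: subtract 1×row3 = (0, 1, 0, 0, 0)
  row 2: subtract 3×row3 = (0, 0, 1, 1, 0)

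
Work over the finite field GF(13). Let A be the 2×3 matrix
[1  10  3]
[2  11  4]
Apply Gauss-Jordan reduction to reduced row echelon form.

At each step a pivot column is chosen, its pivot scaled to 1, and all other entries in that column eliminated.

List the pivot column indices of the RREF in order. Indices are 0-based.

pivot columns: 0, 1

step 1: normalize row 0 (÷1) = (1, 10, 3)
  row 1: subtract 2×row0 = (0, 4, 11)
step 2: normalize row 1 (÷4) = (0, 1, 6)
  row 0: subtract 10×row1 = (1, 0, 8)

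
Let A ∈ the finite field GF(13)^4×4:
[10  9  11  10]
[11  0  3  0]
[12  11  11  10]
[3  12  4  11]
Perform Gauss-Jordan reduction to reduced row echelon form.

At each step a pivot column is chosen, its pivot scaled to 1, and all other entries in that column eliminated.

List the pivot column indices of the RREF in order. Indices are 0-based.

pivot columns: 0, 1, 2, 3

[1] R0 /= 10  ⇒  (1, 10, 5, 1)
     R1 -= 11·R0  ⇒  (0, 7, 0, 2)
     R2 -= 12·R0  ⇒  (0, 8, 3, 11)
     R3 -= 3·R0  ⇒  (0, 8, 2, 8)
[2] R1 /= 7  ⇒  (0, 1, 0, 4)
     R0 -= 10·R1  ⇒  (1, 0, 5, 0)
     R2 -= 8·R1  ⇒  (0, 0, 3, 5)
     R3 -= 8·R1  ⇒  (0, 0, 2, 2)
[3] R2 /= 3  ⇒  (0, 0, 1, 6)
     R0 -= 5·R2  ⇒  (1, 0, 0, 9)
     R3 -= 2·R2  ⇒  (0, 0, 0, 3)
[4] R3 /= 3  ⇒  (0, 0, 0, 1)
     R0 -= 9·R3  ⇒  (1, 0, 0, 0)
     R1 -= 4·R3  ⇒  (0, 1, 0, 0)
     R2 -= 6·R3  ⇒  (0, 0, 1, 0)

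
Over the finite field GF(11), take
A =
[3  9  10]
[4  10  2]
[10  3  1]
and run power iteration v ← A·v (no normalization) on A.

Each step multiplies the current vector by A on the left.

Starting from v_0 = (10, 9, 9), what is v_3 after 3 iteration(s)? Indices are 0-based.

v_3 = (5, 8, 0)

v_0 = (10, 9, 9).
v_1 = A·v_0 = (3, 5, 4).
v_2 = A·v_1 = (6, 4, 5).
v_3 = A·v_2 = (5, 8, 0).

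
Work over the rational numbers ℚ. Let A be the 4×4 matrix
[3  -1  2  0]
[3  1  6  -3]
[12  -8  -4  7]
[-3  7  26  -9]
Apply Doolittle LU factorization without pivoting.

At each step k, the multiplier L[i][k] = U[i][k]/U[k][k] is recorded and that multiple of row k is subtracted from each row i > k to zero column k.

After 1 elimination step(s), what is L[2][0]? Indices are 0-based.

L[2][0] = 4

[col 0] pivot 3
  R1 -= 1*R0 → (0, 2, 4, -3)  (L[1][0] := 1)
  R2 -= 4*R0 → (0, -4, -12, 7)  (L[2][0] := 4)
  R3 -= -1*R0 → (0, 6, 28, -9)  (L[3][0] := -1)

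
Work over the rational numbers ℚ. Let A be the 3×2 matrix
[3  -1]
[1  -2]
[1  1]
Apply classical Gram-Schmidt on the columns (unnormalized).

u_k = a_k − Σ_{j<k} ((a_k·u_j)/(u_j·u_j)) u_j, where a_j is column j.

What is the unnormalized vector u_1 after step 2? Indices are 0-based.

u_1 = (1/11, -18/11, 15/11)

Step 1: u_0 = a_0 = (3, 1, 1).
Step 2: u_1 = a_1 − (-4/11)·u_0 = (1/11, -18/11, 15/11).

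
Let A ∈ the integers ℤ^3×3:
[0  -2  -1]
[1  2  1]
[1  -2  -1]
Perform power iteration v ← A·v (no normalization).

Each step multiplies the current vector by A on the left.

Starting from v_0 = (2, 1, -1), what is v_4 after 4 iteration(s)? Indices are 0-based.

v_4 = (17, -21, 13)

v_0 = (2, 1, -1).
v_1 = A·v_0 = (-1, 3, 1).
v_2 = A·v_1 = (-7, 6, -8).
v_3 = A·v_2 = (-4, -3, -11).
v_4 = A·v_3 = (17, -21, 13).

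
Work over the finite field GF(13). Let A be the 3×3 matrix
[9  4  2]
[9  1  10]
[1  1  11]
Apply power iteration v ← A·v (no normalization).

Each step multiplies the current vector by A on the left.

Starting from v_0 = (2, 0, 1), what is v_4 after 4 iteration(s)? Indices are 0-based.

v_4 = (4, 9, 6)

v_0 = (2, 0, 1).
v_1 = A·v_0 = (7, 2, 0).
v_2 = A·v_1 = (6, 0, 9).
v_3 = A·v_2 = (7, 1, 1).
v_4 = A·v_3 = (4, 9, 6).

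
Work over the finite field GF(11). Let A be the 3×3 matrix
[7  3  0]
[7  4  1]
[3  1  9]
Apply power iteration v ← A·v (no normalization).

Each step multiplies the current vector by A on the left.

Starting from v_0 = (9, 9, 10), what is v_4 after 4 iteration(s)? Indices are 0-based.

v_4 = (7, 10, 8)

v_0 = (9, 9, 10).
v_1 = A·v_0 = (2, 10, 5).
v_2 = A·v_1 = (0, 4, 6).
v_3 = A·v_2 = (1, 0, 3).
v_4 = A·v_3 = (7, 10, 8).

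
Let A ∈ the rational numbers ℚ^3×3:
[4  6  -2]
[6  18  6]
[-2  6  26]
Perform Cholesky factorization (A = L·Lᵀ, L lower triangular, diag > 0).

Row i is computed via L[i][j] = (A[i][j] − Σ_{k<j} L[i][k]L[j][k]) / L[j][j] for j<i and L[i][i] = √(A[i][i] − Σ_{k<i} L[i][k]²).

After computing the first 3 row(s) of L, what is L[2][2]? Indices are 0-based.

L[2][2] = 4

Step 1: L[0][0] = √(4) = 2.
  L[1][0] = (6) / L[0][0] = 3.
Step 2: L[1][1] = √(9) = 3.
  L[2][0] = (-2) / L[0][0] = -1.
  L[2][1] = (9) / L[1][1] = 3.
Step 3: L[2][2] = √(16) = 4.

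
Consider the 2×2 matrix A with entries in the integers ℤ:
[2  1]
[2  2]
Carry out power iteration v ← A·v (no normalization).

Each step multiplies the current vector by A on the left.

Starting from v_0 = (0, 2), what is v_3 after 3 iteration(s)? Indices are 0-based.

v_3 = (28, 40)

v_0 = (0, 2).
v_1 = A·v_0 = (2, 4).
v_2 = A·v_1 = (8, 12).
v_3 = A·v_2 = (28, 40).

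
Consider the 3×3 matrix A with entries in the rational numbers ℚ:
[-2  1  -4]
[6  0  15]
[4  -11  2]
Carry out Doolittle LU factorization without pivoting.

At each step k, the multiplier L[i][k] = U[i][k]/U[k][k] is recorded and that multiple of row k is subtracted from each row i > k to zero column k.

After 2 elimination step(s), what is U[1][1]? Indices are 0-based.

U[1][1] = 3

Step 1: pivot at (0,0) is -2.
  row1 ← row1 − (-3)·row0  ⇒  L[1][0]=-3, U row1=(0, 3, 3)
  row2 ← row2 − (-2)·row0  ⇒  L[2][0]=-2, U row2=(0, -9, -6)
Step 2: pivot at (1,1) is 3.
  row2 ← row2 − (-3)·row1  ⇒  L[2][1]=-3, U row2=(0, 0, 3)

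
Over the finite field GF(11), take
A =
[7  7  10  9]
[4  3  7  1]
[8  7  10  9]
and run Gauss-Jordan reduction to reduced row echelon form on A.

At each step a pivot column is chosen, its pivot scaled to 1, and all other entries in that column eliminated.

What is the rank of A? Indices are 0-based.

pivot(0,0)=7: scale R0 → (1, 1, 3, 6)
  clear (1,0): R1 −= (4)R0 → (0, 10, 6, 10)
  clear (2,0): R2 −= (8)R0 → (0, 10, 8, 5)
pivot(1,1)=10: scale R1 → (0, 1, 5, 1)
  clear (0,1): R0 −= (1)R1 → (1, 0, 9, 5)
  clear (2,1): R2 −= (10)R1 → (0, 0, 2, 6)
pivot(2,2)=2: scale R2 → (0, 0, 1, 3)
  clear (0,2): R0 −= (9)R2 → (1, 0, 0, 0)
  clear (1,2): R1 −= (5)R2 → (0, 1, 0, 8)

rank = 3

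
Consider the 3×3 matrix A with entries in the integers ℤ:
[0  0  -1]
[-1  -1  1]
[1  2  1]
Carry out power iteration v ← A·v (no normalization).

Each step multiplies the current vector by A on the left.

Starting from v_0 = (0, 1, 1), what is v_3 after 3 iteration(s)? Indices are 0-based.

v_3 = (-2, 1, 7)

v_0 = (0, 1, 1).
v_1 = A·v_0 = (-1, 0, 3).
v_2 = A·v_1 = (-3, 4, 2).
v_3 = A·v_2 = (-2, 1, 7).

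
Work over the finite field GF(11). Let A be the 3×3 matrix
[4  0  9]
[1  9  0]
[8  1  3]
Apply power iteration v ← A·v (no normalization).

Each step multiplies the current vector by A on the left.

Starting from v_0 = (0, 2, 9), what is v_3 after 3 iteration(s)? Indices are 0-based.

v_3 = (9, 0, 10)

v_0 = (0, 2, 9).
v_1 = A·v_0 = (4, 7, 7).
v_2 = A·v_1 = (2, 1, 5).
v_3 = A·v_2 = (9, 0, 10).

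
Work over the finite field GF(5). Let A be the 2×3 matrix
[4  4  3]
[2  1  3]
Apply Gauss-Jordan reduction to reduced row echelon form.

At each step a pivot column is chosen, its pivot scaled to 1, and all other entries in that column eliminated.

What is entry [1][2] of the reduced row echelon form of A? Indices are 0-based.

M[1][2] = 1

[1] R0 /= 4  ⇒  (1, 1, 2)
     R1 -= 2·R0  ⇒  (0, 4, 4)
[2] R1 /= 4  ⇒  (0, 1, 1)
     R0 -= 1·R1  ⇒  (1, 0, 1)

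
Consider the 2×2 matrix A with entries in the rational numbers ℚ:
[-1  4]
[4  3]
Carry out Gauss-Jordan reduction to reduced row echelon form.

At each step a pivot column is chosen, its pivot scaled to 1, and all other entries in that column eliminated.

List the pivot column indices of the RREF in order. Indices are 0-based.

pivot columns: 0, 1

step 1: normalize row 0 (÷-1) = (1, -4)
  row 1: subtract 4×row0 = (0, 19)
step 2: normalize row 1 (÷19) = (0, 1)
  row 0: subtract -4×row1 = (1, 0)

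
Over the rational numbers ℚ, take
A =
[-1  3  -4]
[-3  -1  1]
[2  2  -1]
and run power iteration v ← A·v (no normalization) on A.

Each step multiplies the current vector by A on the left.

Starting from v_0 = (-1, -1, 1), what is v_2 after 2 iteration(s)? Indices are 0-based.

v_2 = (41, 8, 3)

v_0 = (-1, -1, 1).
v_1 = A·v_0 = (-6, 5, -5).
v_2 = A·v_1 = (41, 8, 3).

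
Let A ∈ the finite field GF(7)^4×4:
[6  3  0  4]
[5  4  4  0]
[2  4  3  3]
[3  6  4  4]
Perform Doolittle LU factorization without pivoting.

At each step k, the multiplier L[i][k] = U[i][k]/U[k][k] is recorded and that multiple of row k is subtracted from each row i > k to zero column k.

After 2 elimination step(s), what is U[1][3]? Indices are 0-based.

U[1][3] = 6

Step 1: pivot at (0,0) is 6.
  row1 ← row1 − (2)·row0  ⇒  L[1][0]=2, U row1=(0, 5, 4, 6)
  row2 ← row2 − (5)·row0  ⇒  L[2][0]=5, U row2=(0, 3, 3, 4)
  row3 ← row3 − (4)·row0  ⇒  L[3][0]=4, U row3=(0, 1, 4, 2)
Step 2: pivot at (1,1) is 5.
  row2 ← row2 − (2)·row1  ⇒  L[2][1]=2, U row2=(0, 0, 2, 6)
  row3 ← row3 − (3)·row1  ⇒  L[3][1]=3, U row3=(0, 0, 6, 5)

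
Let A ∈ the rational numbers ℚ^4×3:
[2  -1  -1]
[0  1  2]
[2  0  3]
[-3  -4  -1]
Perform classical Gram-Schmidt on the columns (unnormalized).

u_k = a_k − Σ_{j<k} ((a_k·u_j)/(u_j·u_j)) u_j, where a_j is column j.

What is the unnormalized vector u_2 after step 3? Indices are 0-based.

Step 1: u_0 = a_0 = (2, 0, 2, -3).
Step 2: u_1 = a_1 − (10/17)·u_0 = (-37/17, 1, -20/17, -38/17).
Step 3: u_2 = a_2 − (7/17)·u_0 − (49/206)·u_1 = (-269/206, 363/206, 253/103, 79/103).

u_2 = (-269/206, 363/206, 253/103, 79/103)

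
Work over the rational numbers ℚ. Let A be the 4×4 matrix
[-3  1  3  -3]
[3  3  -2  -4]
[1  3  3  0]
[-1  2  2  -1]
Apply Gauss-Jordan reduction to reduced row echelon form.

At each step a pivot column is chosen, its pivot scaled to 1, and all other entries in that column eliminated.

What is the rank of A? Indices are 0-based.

[1] R0 /= -3  ⇒  (1, -1/3, -1, 1)
     R1 -= 3·R0  ⇒  (0, 4, 1, -7)
     R2 -= 1·R0  ⇒  (0, 10/3, 4, -1)
     R3 -= -1·R0  ⇒  (0, 5/3, 1, 0)
[2] R1 /= 4  ⇒  (0, 1, 1/4, -7/4)
     R0 -= -1/3·R1  ⇒  (1, 0, -11/12, 5/12)
     R2 -= 10/3·R1  ⇒  (0, 0, 19/6, 29/6)
     R3 -= 5/3·R1  ⇒  (0, 0, 7/12, 35/12)
[3] R2 /= 19/6  ⇒  (0, 0, 1, 29/19)
     R0 -= -11/12·R2  ⇒  (1, 0, 0, 69/38)
     R1 -= 1/4·R2  ⇒  (0, 1, 0, -81/38)
     R3 -= 7/12·R2  ⇒  (0, 0, 0, 77/38)
[4] R3 /= 77/38  ⇒  (0, 0, 0, 1)
     R0 -= 69/38·R3  ⇒  (1, 0, 0, 0)
     R1 -= -81/38·R3  ⇒  (0, 1, 0, 0)
     R2 -= 29/19·R3  ⇒  (0, 0, 1, 0)

rank = 4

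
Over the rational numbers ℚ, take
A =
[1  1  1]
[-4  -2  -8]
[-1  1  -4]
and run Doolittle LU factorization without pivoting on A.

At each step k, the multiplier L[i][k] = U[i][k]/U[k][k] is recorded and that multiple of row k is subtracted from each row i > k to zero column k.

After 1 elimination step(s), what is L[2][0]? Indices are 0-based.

L[2][0] = -1

Step 1: pivot at (0,0) is 1.
  row1 ← row1 − (-4)·row0  ⇒  L[1][0]=-4, U row1=(0, 2, -4)
  row2 ← row2 − (-1)·row0  ⇒  L[2][0]=-1, U row2=(0, 2, -3)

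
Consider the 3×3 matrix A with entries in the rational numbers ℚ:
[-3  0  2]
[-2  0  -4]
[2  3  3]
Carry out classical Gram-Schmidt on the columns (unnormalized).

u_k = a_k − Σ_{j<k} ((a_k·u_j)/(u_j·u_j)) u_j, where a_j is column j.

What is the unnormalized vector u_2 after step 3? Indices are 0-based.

Step 1: u_0 = a_0 = (-3, -2, 2).
Step 2: u_1 = a_1 − (6/17)·u_0 = (18/17, 12/17, 39/17).
Step 3: u_2 = a_2 − (8/17)·u_0 − (35/39)·u_1 = (32/13, -48/13, 0).

u_2 = (32/13, -48/13, 0)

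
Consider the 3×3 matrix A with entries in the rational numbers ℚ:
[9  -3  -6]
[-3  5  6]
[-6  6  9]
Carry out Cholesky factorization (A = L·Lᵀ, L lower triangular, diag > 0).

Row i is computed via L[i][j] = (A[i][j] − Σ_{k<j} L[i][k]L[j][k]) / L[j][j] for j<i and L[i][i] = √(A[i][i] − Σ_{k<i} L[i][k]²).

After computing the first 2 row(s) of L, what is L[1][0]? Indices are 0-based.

Step 1: L[0][0] = √(9) = 3.
  L[1][0] = (-3) / L[0][0] = -1.
Step 2: L[1][1] = √(4) = 2.

L[1][0] = -1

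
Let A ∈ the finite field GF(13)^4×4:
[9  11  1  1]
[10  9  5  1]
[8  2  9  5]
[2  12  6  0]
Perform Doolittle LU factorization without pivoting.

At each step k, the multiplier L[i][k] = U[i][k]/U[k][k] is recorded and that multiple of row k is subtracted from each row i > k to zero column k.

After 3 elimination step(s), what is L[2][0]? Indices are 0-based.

L[2][0] = 11

[col 0] pivot 9
  R1 -= 4*R0 → (0, 4, 1, 10)  (L[1][0] := 4)
  R2 -= 11*R0 → (0, 11, 11, 7)  (L[2][0] := 11)
  R3 -= 6*R0 → (0, 11, 0, 7)  (L[3][0] := 6)
[col 1] pivot 4
  R2 -= 6*R1 → (0, 0, 5, 12)  (L[2][1] := 6)
  R3 -= 6*R1 → (0, 0, 7, 12)  (L[3][1] := 6)
[col 2] pivot 5
  R3 -= 4*R2 → (0, 0, 0, 3)  (L[3][2] := 4)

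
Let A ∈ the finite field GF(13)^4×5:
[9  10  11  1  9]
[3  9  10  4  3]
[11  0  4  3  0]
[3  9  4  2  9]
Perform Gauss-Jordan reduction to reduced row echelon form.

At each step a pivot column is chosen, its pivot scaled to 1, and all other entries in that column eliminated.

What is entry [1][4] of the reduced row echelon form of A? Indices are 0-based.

M[1][4] = 4

pivot(0,0)=9: scale R0 → (1, 4, 7, 3, 1)
  clear (1,0): R1 −= (3)R0 → (0, 10, 2, 8, 0)
  clear (2,0): R2 −= (11)R0 → (0, 8, 5, 9, 2)
  clear (3,0): R3 −= (3)R0 → (0, 10, 9, 6, 6)
pivot(1,1)=10: scale R1 → (0, 1, 8, 6, 0)
  clear (0,1): R0 −= (4)R1 → (1, 0, 1, 5, 1)
  clear (2,1): R2 −= (8)R1 → (0, 0, 6, 0, 2)
  clear (3,1): R3 −= (10)R1 → (0, 0, 7, 11, 6)
pivot(2,2)=6: scale R2 → (0, 0, 1, 0, 9)
  clear (0,2): R0 −= (1)R2 → (1, 0, 0, 5, 5)
  clear (1,2): R1 −= (8)R2 → (0, 1, 0, 6, 6)
  clear (3,2): R3 −= (7)R2 → (0, 0, 0, 11, 8)
pivot(3,3)=11: scale R3 → (0, 0, 0, 1, 9)
  clear (0,3): R0 −= (5)R3 → (1, 0, 0, 0, 12)
  clear (1,3): R1 −= (6)R3 → (0, 1, 0, 0, 4)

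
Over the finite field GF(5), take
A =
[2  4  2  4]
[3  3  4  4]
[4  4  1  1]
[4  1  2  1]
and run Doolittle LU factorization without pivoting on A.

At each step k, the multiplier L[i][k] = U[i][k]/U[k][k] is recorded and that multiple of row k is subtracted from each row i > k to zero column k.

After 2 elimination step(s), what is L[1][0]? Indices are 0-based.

Step 1: pivot at (0,0) is 2.
  row1 ← row1 − (4)·row0  ⇒  L[1][0]=4, U row1=(0, 2, 1, 3)
  row2 ← row2 − (2)·row0  ⇒  L[2][0]=2, U row2=(0, 1, 2, 3)
  row3 ← row3 − (2)·row0  ⇒  L[3][0]=2, U row3=(0, 3, 3, 3)
Step 2: pivot at (1,1) is 2.
  row2 ← row2 − (3)·row1  ⇒  L[2][1]=3, U row2=(0, 0, 4, 4)
  row3 ← row3 − (4)·row1  ⇒  L[3][1]=4, U row3=(0, 0, 4, 1)

L[1][0] = 4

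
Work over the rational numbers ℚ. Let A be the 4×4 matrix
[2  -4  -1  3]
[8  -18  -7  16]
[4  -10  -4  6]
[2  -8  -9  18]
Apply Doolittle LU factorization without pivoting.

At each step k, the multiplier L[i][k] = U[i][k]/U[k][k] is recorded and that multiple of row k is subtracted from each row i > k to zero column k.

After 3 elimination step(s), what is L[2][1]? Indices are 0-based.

L[2][1] = 1

Step 1: pivot at (0,0) is 2.
  row1 ← row1 − (4)·row0  ⇒  L[1][0]=4, U row1=(0, -2, -3, 4)
  row2 ← row2 − (2)·row0  ⇒  L[2][0]=2, U row2=(0, -2, -2, 0)
  row3 ← row3 − (1)·row0  ⇒  L[3][0]=1, U row3=(0, -4, -8, 15)
Step 2: pivot at (1,1) is -2.
  row2 ← row2 − (1)·row1  ⇒  L[2][1]=1, U row2=(0, 0, 1, -4)
  row3 ← row3 − (2)·row1  ⇒  L[3][1]=2, U row3=(0, 0, -2, 7)
Step 3: pivot at (2,2) is 1.
  row3 ← row3 − (-2)·row2  ⇒  L[3][2]=-2, U row3=(0, 0, 0, -1)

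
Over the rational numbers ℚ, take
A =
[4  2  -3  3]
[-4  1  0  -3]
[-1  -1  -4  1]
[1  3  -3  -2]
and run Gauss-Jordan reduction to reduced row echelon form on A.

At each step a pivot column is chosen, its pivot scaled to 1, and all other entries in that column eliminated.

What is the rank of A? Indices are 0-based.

rank = 4

[1] R0 /= 4  ⇒  (1, 1/2, -3/4, 3/4)
     R1 -= -4·R0  ⇒  (0, 3, -3, 0)
     R2 -= -1·R0  ⇒  (0, -1/2, -19/4, 7/4)
     R3 -= 1·R0  ⇒  (0, 5/2, -9/4, -11/4)
[2] R1 /= 3  ⇒  (0, 1, -1, 0)
     R0 -= 1/2·R1  ⇒  (1, 0, -1/4, 3/4)
     R2 -= -1/2·R1  ⇒  (0, 0, -21/4, 7/4)
     R3 -= 5/2·R1  ⇒  (0, 0, 1/4, -11/4)
[3] R2 /= -21/4  ⇒  (0, 0, 1, -1/3)
     R0 -= -1/4·R2  ⇒  (1, 0, 0, 2/3)
     R1 -= -1·R2  ⇒  (0, 1, 0, -1/3)
     R3 -= 1/4·R2  ⇒  (0, 0, 0, -8/3)
[4] R3 /= -8/3  ⇒  (0, 0, 0, 1)
     R0 -= 2/3·R3  ⇒  (1, 0, 0, 0)
     R1 -= -1/3·R3  ⇒  (0, 1, 0, 0)
     R2 -= -1/3·R3  ⇒  (0, 0, 1, 0)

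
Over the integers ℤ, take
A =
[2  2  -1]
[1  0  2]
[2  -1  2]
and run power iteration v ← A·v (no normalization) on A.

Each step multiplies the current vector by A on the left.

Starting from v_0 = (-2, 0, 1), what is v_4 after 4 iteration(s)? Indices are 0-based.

v_0 = (-2, 0, 1).
v_1 = A·v_0 = (-5, 0, -2).
v_2 = A·v_1 = (-8, -9, -14).
v_3 = A·v_2 = (-20, -36, -35).
v_4 = A·v_3 = (-77, -90, -74).

v_4 = (-77, -90, -74)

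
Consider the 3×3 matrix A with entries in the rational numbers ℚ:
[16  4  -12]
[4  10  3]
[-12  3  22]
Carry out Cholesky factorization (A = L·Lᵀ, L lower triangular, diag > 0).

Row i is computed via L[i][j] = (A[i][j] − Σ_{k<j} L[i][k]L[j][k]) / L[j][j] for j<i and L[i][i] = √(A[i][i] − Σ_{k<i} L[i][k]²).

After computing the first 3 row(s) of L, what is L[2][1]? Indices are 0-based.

L[2][1] = 2

Step 1: L[0][0] = √(16) = 4.
  L[1][0] = (4) / L[0][0] = 1.
Step 2: L[1][1] = √(9) = 3.
  L[2][0] = (-12) / L[0][0] = -3.
  L[2][1] = (6) / L[1][1] = 2.
Step 3: L[2][2] = √(9) = 3.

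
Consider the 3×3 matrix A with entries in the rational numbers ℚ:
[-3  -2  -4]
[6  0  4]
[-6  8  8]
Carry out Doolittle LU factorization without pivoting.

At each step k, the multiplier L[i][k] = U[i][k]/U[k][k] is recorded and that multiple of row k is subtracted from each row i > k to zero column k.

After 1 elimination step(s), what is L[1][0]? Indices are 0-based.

L[1][0] = -2

[col 0] pivot -3
  R1 -= -2*R0 → (0, -4, -4)  (L[1][0] := -2)
  R2 -= 2*R0 → (0, 12, 16)  (L[2][0] := 2)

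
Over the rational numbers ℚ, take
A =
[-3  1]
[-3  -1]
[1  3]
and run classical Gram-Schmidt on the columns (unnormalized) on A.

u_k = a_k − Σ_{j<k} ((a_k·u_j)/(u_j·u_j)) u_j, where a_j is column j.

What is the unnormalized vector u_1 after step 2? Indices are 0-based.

u_1 = (28/19, -10/19, 54/19)

Step 1: u_0 = a_0 = (-3, -3, 1).
Step 2: u_1 = a_1 − (3/19)·u_0 = (28/19, -10/19, 54/19).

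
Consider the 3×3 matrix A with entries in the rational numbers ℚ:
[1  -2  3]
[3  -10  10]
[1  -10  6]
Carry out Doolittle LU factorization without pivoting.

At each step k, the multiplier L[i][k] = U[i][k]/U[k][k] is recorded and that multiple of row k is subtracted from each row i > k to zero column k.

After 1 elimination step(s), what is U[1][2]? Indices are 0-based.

k=0: U[0][0]=1
  eliminate (1,0): mult=3, new row 1: (0, -4, 1); set L[1][0]=3
  eliminate (2,0): mult=1, new row 2: (0, -8, 3); set L[2][0]=1

U[1][2] = 1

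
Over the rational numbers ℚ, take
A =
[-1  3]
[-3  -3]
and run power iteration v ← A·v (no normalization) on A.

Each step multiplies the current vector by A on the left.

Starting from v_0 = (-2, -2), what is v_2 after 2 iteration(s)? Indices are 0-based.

v_0 = (-2, -2).
v_1 = A·v_0 = (-4, 12).
v_2 = A·v_1 = (40, -24).

v_2 = (40, -24)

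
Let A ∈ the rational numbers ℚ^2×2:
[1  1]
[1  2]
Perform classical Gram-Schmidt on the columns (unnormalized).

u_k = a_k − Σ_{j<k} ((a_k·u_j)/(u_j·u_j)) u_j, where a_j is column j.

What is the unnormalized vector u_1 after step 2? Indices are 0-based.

u_1 = (-1/2, 1/2)

Step 1: u_0 = a_0 = (1, 1).
Step 2: u_1 = a_1 − (3/2)·u_0 = (-1/2, 1/2).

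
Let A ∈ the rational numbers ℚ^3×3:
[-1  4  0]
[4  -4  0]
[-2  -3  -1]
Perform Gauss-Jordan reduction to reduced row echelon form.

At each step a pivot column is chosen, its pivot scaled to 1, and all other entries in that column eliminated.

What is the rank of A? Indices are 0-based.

rank = 3

pivot(0,0)=-1: scale R0 → (1, -4, 0)
  clear (1,0): R1 −= (4)R0 → (0, 12, 0)
  clear (2,0): R2 −= (-2)R0 → (0, -11, -1)
pivot(1,1)=12: scale R1 → (0, 1, 0)
  clear (0,1): R0 −= (-4)R1 → (1, 0, 0)
  clear (2,1): R2 −= (-11)R1 → (0, 0, -1)
pivot(2,2)=-1: scale R2 → (0, 0, 1)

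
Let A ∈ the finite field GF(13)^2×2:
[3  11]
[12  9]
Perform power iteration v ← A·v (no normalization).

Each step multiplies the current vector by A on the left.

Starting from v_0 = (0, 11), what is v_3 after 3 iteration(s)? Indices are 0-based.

v_3 = (8, 5)

v_0 = (0, 11).
v_1 = A·v_0 = (4, 8).
v_2 = A·v_1 = (9, 3).
v_3 = A·v_2 = (8, 5).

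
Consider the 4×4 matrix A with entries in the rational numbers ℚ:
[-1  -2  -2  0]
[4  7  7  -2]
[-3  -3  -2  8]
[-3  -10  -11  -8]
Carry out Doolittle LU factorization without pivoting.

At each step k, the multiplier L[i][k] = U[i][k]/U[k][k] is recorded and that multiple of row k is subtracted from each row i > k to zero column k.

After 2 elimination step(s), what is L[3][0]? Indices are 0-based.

L[3][0] = 3

k=0: U[0][0]=-1
  eliminate (1,0): mult=-4, new row 1: (0, -1, -1, -2); set L[1][0]=-4
  eliminate (2,0): mult=3, new row 2: (0, 3, 4, 8); set L[2][0]=3
  eliminate (3,0): mult=3, new row 3: (0, -4, -5, -8); set L[3][0]=3
k=1: U[1][1]=-1
  eliminate (2,1): mult=-3, new row 2: (0, 0, 1, 2); set L[2][1]=-3
  eliminate (3,1): mult=4, new row 3: (0, 0, -1, 0); set L[3][1]=4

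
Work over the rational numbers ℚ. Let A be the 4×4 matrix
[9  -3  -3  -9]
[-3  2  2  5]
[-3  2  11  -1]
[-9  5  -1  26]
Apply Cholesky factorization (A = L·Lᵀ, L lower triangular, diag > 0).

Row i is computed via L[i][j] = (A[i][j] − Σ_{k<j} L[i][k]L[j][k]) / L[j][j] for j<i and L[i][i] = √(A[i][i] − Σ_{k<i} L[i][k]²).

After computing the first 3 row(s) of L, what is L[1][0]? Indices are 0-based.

Step 1: L[0][0] = √(9) = 3.
  L[1][0] = (-3) / L[0][0] = -1.
Step 2: L[1][1] = √(1) = 1.
  L[2][0] = (-3) / L[0][0] = -1.
  L[2][1] = (1) / L[1][1] = 1.
Step 3: L[2][2] = √(9) = 3.

L[1][0] = -1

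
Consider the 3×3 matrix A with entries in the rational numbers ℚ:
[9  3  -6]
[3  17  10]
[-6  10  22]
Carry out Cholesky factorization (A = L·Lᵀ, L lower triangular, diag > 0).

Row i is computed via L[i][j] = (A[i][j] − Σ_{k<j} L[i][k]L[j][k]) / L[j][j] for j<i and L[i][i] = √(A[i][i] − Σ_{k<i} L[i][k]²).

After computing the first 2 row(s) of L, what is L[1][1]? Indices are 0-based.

L[1][1] = 4

Step 1: L[0][0] = √(9) = 3.
  L[1][0] = (3) / L[0][0] = 1.
Step 2: L[1][1] = √(16) = 4.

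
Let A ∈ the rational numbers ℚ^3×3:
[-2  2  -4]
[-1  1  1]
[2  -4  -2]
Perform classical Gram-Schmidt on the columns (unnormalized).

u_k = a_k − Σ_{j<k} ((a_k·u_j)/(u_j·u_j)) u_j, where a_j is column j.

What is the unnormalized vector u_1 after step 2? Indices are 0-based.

Step 1: u_0 = a_0 = (-2, -1, 2).
Step 2: u_1 = a_1 − (-13/9)·u_0 = (-8/9, -4/9, -10/9).

u_1 = (-8/9, -4/9, -10/9)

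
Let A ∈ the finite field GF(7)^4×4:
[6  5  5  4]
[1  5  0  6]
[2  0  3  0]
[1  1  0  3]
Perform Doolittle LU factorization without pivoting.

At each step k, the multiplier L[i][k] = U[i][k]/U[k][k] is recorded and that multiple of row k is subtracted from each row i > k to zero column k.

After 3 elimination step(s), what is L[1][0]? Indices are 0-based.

k=0: U[0][0]=6
  eliminate (1,0): mult=6, new row 1: (0, 3, 5, 3); set L[1][0]=6
  eliminate (2,0): mult=5, new row 2: (0, 3, 6, 1); set L[2][0]=5
  eliminate (3,0): mult=6, new row 3: (0, 6, 5, 0); set L[3][0]=6
k=1: U[1][1]=3
  eliminate (2,1): mult=1, new row 2: (0, 0, 1, 5); set L[2][1]=1
  eliminate (3,1): mult=2, new row 3: (0, 0, 2, 1); set L[3][1]=2
k=2: U[2][2]=1
  eliminate (3,2): mult=2, new row 3: (0, 0, 0, 5); set L[3][2]=2

L[1][0] = 6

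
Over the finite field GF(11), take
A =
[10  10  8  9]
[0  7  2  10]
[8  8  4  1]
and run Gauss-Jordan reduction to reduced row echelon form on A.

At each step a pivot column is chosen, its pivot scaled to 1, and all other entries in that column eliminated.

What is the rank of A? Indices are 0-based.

pivot(0,0)=10: scale R0 → (1, 1, 3, 2)
  clear (2,0): R2 −= (8)R0 → (0, 0, 2, 7)
pivot(1,1)=7: scale R1 → (0, 1, 5, 3)
  clear (0,1): R0 −= (1)R1 → (1, 0, 9, 10)
pivot(2,2)=2: scale R2 → (0, 0, 1, 9)
  clear (0,2): R0 −= (9)R2 → (1, 0, 0, 6)
  clear (1,2): R1 −= (5)R2 → (0, 1, 0, 2)

rank = 3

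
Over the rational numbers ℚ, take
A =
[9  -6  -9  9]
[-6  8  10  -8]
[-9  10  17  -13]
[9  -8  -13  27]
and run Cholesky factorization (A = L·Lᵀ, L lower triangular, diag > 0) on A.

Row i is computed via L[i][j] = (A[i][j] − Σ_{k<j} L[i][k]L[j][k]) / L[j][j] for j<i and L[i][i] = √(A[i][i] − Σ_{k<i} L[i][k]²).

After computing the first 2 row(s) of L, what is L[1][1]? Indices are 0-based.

Step 1: L[0][0] = √(9) = 3.
  L[1][0] = (-6) / L[0][0] = -2.
Step 2: L[1][1] = √(4) = 2.

L[1][1] = 2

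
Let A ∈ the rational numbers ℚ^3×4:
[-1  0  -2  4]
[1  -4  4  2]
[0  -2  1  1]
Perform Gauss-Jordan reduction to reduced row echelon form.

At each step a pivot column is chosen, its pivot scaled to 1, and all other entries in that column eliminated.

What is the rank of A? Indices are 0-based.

rank = 3

step 1: normalize row 0 (÷-1) = (1, 0, 2, -4)
  row 1: subtract 1×row0 = (0, -4, 2, 6)
step 2: normalize row 1 (÷-4) = (0, 1, -1/2, -3/2)
  row 2: subtract -2×row1 = (0, 0, 0, -2)
skip col 2 (zero from row 2)
step 3: normalize row 2 (÷-2) = (0, 0, 0, 1)
  row 0: subtract -4×row2 = (1, 0, 2, 0)
  row 1: subtract -3/2×row2 = (0, 1, -1/2, 0)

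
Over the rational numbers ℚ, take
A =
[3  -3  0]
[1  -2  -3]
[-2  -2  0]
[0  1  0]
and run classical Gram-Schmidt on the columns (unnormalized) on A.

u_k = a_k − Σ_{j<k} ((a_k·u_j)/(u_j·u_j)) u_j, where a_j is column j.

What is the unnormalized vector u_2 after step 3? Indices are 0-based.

u_2 = (225/203, -471/203, 102/203, -9/29)

Step 1: u_0 = a_0 = (3, 1, -2, 0).
Step 2: u_1 = a_1 − (-1/2)·u_0 = (-3/2, -3/2, -3, 1).
Step 3: u_2 = a_2 − (-3/14)·u_0 − (9/29)·u_1 = (225/203, -471/203, 102/203, -9/29).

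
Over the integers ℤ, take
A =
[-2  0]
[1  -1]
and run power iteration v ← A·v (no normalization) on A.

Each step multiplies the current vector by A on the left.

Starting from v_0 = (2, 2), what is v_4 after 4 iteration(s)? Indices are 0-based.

v_4 = (32, -28)

v_0 = (2, 2).
v_1 = A·v_0 = (-4, 0).
v_2 = A·v_1 = (8, -4).
v_3 = A·v_2 = (-16, 12).
v_4 = A·v_3 = (32, -28).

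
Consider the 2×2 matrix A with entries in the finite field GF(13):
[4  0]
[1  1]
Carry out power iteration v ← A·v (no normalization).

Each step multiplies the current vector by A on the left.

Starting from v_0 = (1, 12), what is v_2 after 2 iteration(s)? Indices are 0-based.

v_0 = (1, 12).
v_1 = A·v_0 = (4, 0).
v_2 = A·v_1 = (3, 4).

v_2 = (3, 4)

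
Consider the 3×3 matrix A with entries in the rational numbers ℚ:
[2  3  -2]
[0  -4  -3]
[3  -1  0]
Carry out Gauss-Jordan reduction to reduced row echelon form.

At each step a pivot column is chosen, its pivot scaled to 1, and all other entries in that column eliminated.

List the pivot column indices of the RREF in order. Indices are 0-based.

step 1: normalize row 0 (÷2) = (1, 3/2, -1)
  row 2: subtract 3×row0 = (0, -11/2, 3)
step 2: normalize row 1 (÷-4) = (0, 1, 3/4)
  row 0: subtract 3/2×row1 = (1, 0, -17/8)
  row 2: subtract -11/2×row1 = (0, 0, 57/8)
step 3: normalize row 2 (÷57/8) = (0, 0, 1)
  row 0: subtract -17/8×row2 = (1, 0, 0)
  row 1: subtract 3/4×row2 = (0, 1, 0)

pivot columns: 0, 1, 2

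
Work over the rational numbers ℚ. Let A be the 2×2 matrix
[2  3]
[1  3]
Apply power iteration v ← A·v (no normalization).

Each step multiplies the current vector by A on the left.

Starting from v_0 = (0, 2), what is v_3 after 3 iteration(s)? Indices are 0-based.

v_0 = (0, 2).
v_1 = A·v_0 = (6, 6).
v_2 = A·v_1 = (30, 24).
v_3 = A·v_2 = (132, 102).

v_3 = (132, 102)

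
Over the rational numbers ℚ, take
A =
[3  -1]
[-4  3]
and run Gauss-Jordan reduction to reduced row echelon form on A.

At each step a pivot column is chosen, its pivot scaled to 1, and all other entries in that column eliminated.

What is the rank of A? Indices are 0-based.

pivot(0,0)=3: scale R0 → (1, -1/3)
  clear (1,0): R1 −= (-4)R0 → (0, 5/3)
pivot(1,1)=5/3: scale R1 → (0, 1)
  clear (0,1): R0 −= (-1/3)R1 → (1, 0)

rank = 2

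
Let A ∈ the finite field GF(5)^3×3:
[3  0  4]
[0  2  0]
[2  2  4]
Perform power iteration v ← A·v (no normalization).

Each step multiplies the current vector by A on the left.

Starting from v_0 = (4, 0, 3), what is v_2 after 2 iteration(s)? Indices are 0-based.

v_0 = (4, 0, 3).
v_1 = A·v_0 = (4, 0, 0).
v_2 = A·v_1 = (2, 0, 3).

v_2 = (2, 0, 3)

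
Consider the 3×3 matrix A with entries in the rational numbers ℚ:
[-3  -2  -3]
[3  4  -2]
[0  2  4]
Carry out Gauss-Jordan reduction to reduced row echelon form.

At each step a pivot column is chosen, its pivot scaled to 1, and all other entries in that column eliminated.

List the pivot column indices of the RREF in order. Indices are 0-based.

pivot columns: 0, 1, 2

pivot(0,0)=-3: scale R0 → (1, 2/3, 1)
  clear (1,0): R1 −= (3)R0 → (0, 2, -5)
pivot(1,1)=2: scale R1 → (0, 1, -5/2)
  clear (0,1): R0 −= (2/3)R1 → (1, 0, 8/3)
  clear (2,1): R2 −= (2)R1 → (0, 0, 9)
pivot(2,2)=9: scale R2 → (0, 0, 1)
  clear (0,2): R0 −= (8/3)R2 → (1, 0, 0)
  clear (1,2): R1 −= (-5/2)R2 → (0, 1, 0)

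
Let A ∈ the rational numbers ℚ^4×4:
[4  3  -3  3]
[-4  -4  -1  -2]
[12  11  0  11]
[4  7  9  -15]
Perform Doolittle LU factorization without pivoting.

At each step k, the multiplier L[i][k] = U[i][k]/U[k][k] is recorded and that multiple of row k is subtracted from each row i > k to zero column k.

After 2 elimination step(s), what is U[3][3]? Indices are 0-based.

U[3][3] = -14

k=0: U[0][0]=4
  eliminate (1,0): mult=-1, new row 1: (0, -1, -4, 1); set L[1][0]=-1
  eliminate (2,0): mult=3, new row 2: (0, 2, 9, 2); set L[2][0]=3
  eliminate (3,0): mult=1, new row 3: (0, 4, 12, -18); set L[3][0]=1
k=1: U[1][1]=-1
  eliminate (2,1): mult=-2, new row 2: (0, 0, 1, 4); set L[2][1]=-2
  eliminate (3,1): mult=-4, new row 3: (0, 0, -4, -14); set L[3][1]=-4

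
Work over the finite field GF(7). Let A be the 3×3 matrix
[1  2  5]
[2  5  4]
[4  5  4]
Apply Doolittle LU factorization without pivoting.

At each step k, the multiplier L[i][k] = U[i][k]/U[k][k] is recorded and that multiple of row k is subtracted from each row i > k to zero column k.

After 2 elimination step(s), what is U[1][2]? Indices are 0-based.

Step 1: pivot at (0,0) is 1.
  row1 ← row1 − (2)·row0  ⇒  L[1][0]=2, U row1=(0, 1, 1)
  row2 ← row2 − (4)·row0  ⇒  L[2][0]=4, U row2=(0, 4, 5)
Step 2: pivot at (1,1) is 1.
  row2 ← row2 − (4)·row1  ⇒  L[2][1]=4, U row2=(0, 0, 1)

U[1][2] = 1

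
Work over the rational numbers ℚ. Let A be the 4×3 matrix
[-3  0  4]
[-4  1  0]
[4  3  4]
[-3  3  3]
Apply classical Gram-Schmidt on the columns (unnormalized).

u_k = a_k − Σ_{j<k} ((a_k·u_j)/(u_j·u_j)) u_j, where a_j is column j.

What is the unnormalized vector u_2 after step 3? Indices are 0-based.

Step 1: u_0 = a_0 = (-3, -4, 4, -3).
Step 2: u_1 = a_1 − (-1/50)·u_0 = (-3/50, 23/25, 77/25, 147/50).
Step 3: u_2 = a_2 − (-1/10)·u_0 − (1045/949)·u_1 = (3574/949, -1341/949, 957/949, -510/949).

u_2 = (3574/949, -1341/949, 957/949, -510/949)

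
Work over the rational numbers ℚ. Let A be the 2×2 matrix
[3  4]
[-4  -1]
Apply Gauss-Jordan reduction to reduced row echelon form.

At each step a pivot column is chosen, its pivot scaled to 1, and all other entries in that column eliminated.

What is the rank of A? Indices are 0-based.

rank = 2

step 1: normalize row 0 (÷3) = (1, 4/3)
  row 1: subtract -4×row0 = (0, 13/3)
step 2: normalize row 1 (÷13/3) = (0, 1)
  row 0: subtract 4/3×row1 = (1, 0)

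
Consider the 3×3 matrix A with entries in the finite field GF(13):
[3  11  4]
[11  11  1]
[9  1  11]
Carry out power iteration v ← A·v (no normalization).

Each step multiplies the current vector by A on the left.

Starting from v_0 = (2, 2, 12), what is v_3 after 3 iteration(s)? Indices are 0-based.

v_3 = (6, 5, 7)

v_0 = (2, 2, 12).
v_1 = A·v_0 = (11, 4, 9).
v_2 = A·v_1 = (9, 5, 7).
v_3 = A·v_2 = (6, 5, 7).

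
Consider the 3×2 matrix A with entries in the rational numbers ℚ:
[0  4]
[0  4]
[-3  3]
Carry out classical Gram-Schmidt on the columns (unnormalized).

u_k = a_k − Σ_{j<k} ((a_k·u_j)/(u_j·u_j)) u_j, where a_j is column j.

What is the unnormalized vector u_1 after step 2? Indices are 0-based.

u_1 = (4, 4, 0)

Step 1: u_0 = a_0 = (0, 0, -3).
Step 2: u_1 = a_1 − (-1)·u_0 = (4, 4, 0).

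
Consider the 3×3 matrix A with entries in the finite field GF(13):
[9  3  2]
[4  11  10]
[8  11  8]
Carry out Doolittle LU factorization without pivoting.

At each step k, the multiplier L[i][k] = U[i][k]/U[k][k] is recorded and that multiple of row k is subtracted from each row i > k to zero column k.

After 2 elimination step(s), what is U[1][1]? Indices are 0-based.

U[1][1] = 1

k=0: U[0][0]=9
  eliminate (1,0): mult=12, new row 1: (0, 1, 12); set L[1][0]=12
  eliminate (2,0): mult=11, new row 2: (0, 4, 12); set L[2][0]=11
k=1: U[1][1]=1
  eliminate (2,1): mult=4, new row 2: (0, 0, 3); set L[2][1]=4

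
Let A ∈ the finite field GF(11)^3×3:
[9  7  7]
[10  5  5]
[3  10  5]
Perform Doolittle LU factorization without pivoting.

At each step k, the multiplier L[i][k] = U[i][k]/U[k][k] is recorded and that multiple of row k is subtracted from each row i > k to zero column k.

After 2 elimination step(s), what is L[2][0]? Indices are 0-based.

k=0: U[0][0]=9
  eliminate (1,0): mult=6, new row 1: (0, 7, 7); set L[1][0]=6
  eliminate (2,0): mult=4, new row 2: (0, 4, 10); set L[2][0]=4
k=1: U[1][1]=7
  eliminate (2,1): mult=10, new row 2: (0, 0, 6); set L[2][1]=10

L[2][0] = 4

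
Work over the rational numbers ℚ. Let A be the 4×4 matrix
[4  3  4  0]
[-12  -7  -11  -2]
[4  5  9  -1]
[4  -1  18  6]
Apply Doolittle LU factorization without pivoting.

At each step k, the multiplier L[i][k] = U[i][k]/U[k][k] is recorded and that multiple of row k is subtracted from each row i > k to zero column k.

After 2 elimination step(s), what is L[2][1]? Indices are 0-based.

k=0: U[0][0]=4
  eliminate (1,0): mult=-3, new row 1: (0, 2, 1, -2); set L[1][0]=-3
  eliminate (2,0): mult=1, new row 2: (0, 2, 5, -1); set L[2][0]=1
  eliminate (3,0): mult=1, new row 3: (0, -4, 14, 6); set L[3][0]=1
k=1: U[1][1]=2
  eliminate (2,1): mult=1, new row 2: (0, 0, 4, 1); set L[2][1]=1
  eliminate (3,1): mult=-2, new row 3: (0, 0, 16, 2); set L[3][1]=-2

L[2][1] = 1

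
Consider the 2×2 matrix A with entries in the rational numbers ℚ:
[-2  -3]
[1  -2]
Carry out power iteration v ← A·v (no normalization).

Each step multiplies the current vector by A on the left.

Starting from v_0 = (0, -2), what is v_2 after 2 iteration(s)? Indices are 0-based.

v_2 = (-24, -2)

v_0 = (0, -2).
v_1 = A·v_0 = (6, 4).
v_2 = A·v_1 = (-24, -2).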